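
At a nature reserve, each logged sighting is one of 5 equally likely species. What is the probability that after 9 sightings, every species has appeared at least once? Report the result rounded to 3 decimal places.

0.427

By inclusion–exclusion over which species are missing,
P(all seen) = Σ_{j=0}^{5} (-1)^j C(5,j)((5-j)/5)^9
= 1.0000 - 0.6711 + 0.1008 - 0.0026 + 0.0000 - 0.0000
= 0.4271.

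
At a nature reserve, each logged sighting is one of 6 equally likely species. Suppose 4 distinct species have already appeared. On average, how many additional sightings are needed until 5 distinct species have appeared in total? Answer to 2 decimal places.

From k distinct to k+1 distinct takes on average 6/(6-k) sightings.
Only the k = 4 term is needed: E = 6/2 = 3.000.

3.00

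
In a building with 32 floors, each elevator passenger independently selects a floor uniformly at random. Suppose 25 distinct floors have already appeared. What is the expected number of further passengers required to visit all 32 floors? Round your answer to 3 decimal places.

82.971

The wait to go from k to k+1 distinct floors is geometric with mean 32/(32-k).
Sum over k = 25,...,31: E = 32/7 + 32/6 + 32/5 + ... + 32/2 + 32/1 = 82.9714.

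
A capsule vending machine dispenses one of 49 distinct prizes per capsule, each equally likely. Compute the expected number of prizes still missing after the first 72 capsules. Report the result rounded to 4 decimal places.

11.1032

For each prize, P(unseen after 72) = (48/49)^72 = 0.22660.
By linearity of expectation, E[unseen] = 49·(48/49)^72 = 11.10318.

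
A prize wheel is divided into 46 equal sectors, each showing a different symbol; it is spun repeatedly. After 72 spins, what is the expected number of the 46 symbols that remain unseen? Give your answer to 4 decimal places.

9.4514

For each symbol, P(unseen after 72) = (45/46)^72 = 0.20546.
By linearity of expectation, E[unseen] = 46·(45/46)^72 = 9.45137.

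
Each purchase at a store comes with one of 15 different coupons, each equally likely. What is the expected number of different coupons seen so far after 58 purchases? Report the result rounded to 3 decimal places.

For each coupon, P(seen in 58 purchases) = 1 - (14/15)^58 = 0.9817.
By linearity of expectation, E[distinct seen] = 15·(1 - (14/15)^58) = 14.7257.

14.726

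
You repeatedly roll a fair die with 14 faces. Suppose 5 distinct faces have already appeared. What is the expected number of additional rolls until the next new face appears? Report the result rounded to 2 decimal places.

The number of rolls until the next new face is geometric with success probability 9/14, so its mean is 14/9.
E = 14/9 = 1.556.

1.56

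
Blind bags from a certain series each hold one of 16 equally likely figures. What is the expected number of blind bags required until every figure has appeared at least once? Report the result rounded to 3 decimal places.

54.092

The wait to go from k to k+1 distinct figures is geometric with mean 16/(16-k).
E[T] = 16/16 + 16/15 + 16/14 + ... + 16/2 + 16/1 = 16·H_{16}.
H_{16} = 3.3807, so E[T] = 54.0917.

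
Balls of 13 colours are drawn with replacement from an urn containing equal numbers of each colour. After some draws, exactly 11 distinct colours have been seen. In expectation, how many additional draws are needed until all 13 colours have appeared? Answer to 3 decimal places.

19.500

From k distinct to k+1 distinct takes on average 13/(13-k) draws.
Sum over k = 11,...,12: E = 13/2 + 13/1 = 19.5000.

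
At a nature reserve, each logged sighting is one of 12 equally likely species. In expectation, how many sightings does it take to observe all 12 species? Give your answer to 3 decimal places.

37.239

After k distinct species have appeared, the next sighting gives a new one with probability (12-k)/12, so the expected wait for the (k+1)-th is 12/(12-k).
E[T] = 12/12 + 12/11 + 12/10 + ... + 12/2 + 12/1 = 12·H_{12}.
H_{12} = 3.1032, so E[T] = 37.2385.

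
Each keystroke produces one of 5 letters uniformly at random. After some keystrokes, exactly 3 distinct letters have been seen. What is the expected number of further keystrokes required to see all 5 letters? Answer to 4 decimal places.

With k distinct letters already seen, the next new one takes an expected 5/(5-k) keystrokes.
Sum over k = 3,...,4: E = 5/2 + 5/1 = 7.50000.

7.5000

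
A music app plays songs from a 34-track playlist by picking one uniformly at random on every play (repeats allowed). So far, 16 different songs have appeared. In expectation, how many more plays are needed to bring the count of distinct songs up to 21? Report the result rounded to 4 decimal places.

10.7091

With k distinct songs already seen, the next new one takes an expected 34/(34-k) plays.
Sum over k = 16,...,20: E = 34/18 + 34/17 + 34/16 + 34/15 + 34/14 = 10.70913.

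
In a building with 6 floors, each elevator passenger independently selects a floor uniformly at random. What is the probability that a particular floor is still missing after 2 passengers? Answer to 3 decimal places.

Each passenger misses the fixed floor with probability (6-1)/6 = 5/6, independently.
P(still missing after 2) = (5/6)^2 = 0.6944.

0.694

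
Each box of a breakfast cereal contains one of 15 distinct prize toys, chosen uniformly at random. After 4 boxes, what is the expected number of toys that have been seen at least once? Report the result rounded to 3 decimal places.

For each toy, P(seen in 4 boxes) = 1 - (14/15)^4 = 0.2412.
By linearity of expectation, E[distinct seen] = 15·(1 - (14/15)^4) = 3.6175.

3.617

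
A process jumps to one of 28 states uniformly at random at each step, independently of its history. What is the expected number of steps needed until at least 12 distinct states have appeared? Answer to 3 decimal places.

15.300

With k distinct states already seen, the next new one arrives after an expected 28/(28-k) steps.
Sum over k = 0,...,11: E = 28/28 + 28/27 + 28/26 + ... + 28/18 + 28/17 = 15.3004.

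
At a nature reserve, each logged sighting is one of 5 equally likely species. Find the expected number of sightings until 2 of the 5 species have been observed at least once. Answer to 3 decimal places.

Going from k to k+1 distinct takes a geometric number of sightings with mean 5/(5-k).
Sum over k = 0,...,1: E = 5/5 + 5/4 = 2.2500.

2.250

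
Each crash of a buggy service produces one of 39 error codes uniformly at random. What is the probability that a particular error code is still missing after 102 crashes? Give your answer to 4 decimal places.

Each crash misses the fixed error code with probability (39-1)/39 = 38/39, independently.
P(still missing after 102) = (38/39)^102 = 0.07069.

0.0707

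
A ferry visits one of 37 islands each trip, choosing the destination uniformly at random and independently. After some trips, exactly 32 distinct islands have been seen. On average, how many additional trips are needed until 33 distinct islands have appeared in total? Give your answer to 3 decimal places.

With k distinct islands already seen, the next new one takes an expected 37/(37-k) trips.
Only the k = 32 term is needed: E = 37/5 = 7.4000.

7.400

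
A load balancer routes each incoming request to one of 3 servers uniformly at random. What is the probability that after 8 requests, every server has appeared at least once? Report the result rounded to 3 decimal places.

0.883

Let A_i be the event that server i is missing after 8 requests. By inclusion–exclusion on the A_i,
P(all seen) = Σ_{j=0}^{3} (-1)^j C(3,j)((3-j)/3)^8
= 1.0000 - 0.1171 + 0.0005 - 0.0000
= 0.8834.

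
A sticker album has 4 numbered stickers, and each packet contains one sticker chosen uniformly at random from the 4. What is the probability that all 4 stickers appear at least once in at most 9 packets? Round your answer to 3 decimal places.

0.711

By inclusion–exclusion over which stickers are missing,
P(all seen) = Σ_{j=0}^{4} (-1)^j C(4,j)((4-j)/4)^9
= 1.0000 - 0.3003 + 0.0117 - 0.0000 + 0.0000
= 0.7114.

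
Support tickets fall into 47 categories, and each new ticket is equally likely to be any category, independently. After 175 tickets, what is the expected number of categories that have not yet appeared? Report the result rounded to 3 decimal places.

1.090

For each category, P(unseen after 175) = (46/47)^175 = 0.0232.
By linearity of expectation, E[unseen] = 47·(46/47)^175 = 1.0904.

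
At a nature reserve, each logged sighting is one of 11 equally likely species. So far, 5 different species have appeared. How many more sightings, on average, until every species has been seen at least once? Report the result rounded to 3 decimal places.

26.950

From k distinct to k+1 distinct takes on average 11/(11-k) sightings.
Sum over k = 5,...,10: E = 11/6 + 11/5 + 11/4 + 11/3 + 11/2 + 11/1 = 26.9500.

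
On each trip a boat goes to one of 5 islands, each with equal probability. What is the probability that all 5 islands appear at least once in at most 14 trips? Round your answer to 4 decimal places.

0.7879

By inclusion–exclusion over which islands are missing,
P(all seen) = Σ_{j=0}^{5} (-1)^j C(5,j)((5-j)/5)^14
= 1.00000 - 0.21990 + 0.00784 - 0.00003 + 0.00000 - 0.00000
= 0.78791.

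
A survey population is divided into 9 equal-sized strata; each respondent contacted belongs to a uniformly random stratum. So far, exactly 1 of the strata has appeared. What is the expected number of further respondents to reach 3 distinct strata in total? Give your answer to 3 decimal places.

2.411

With k distinct strata already seen, the next new one takes an expected 9/(9-k) respondents.
Sum over k = 1,...,2: E = 9/8 + 9/7 = 2.4107.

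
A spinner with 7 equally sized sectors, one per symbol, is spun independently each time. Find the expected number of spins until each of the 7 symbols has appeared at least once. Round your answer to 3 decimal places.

18.150

After k distinct symbols have appeared, the next spin gives a new one with probability (7-k)/7, so the expected wait for the (k+1)-th is 7/(7-k).
E[T] = 7/7 + 7/6 + 7/5 + ... + 7/2 + 7/1 = 7·H_{7}.
H_{7} = 2.5929, so E[T] = 18.1500.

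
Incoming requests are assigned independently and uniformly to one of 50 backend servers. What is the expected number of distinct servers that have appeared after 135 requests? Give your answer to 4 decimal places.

46.7304

For each server, P(seen in 135 requests) = 1 - (49/50)^135 = 0.93461.
By linearity of expectation, E[distinct seen] = 50·(1 - (49/50)^135) = 46.73043.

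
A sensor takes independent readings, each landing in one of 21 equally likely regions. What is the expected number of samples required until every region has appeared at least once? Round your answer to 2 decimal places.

76.55

The wait to go from k to k+1 distinct regions is geometric with mean 21/(21-k).
E[T] = 21/21 + 21/20 + 21/19 + ... + 21/2 + 21/1 = 21·H_{21}.
H_{21} = 3.645, so E[T] = 76.553.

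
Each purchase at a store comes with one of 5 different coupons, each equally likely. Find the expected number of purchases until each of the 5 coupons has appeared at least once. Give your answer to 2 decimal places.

After k distinct coupons have appeared, the next purchase gives a new one with probability (5-k)/5, so the expected wait for the (k+1)-th is 5/(5-k).
E[T] = 5/5 + 5/4 + 5/3 + 5/2 + 5/1 = 5·H_{5}.
H_{5} = 2.283, so E[T] = 11.417.

11.42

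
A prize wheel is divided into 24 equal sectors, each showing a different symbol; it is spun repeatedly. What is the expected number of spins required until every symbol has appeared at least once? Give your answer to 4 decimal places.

90.6230

The wait to go from k to k+1 distinct symbols is geometric with mean 24/(24-k).
E[T] = 24/24 + 24/23 + 24/22 + ... + 24/2 + 24/1 = 24·H_{24}.
H_{24} = 3.77596, so E[T] = 90.62300.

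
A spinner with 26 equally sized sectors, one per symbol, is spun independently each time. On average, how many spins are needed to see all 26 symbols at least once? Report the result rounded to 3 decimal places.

Split into phases: going from k distinct to k+1 distinct takes on average 26/(26-k) spins.
E[T] = 26/26 + 26/25 + 26/24 + ... + 26/2 + 26/1 = 26·H_{26}.
H_{26} = 3.8544, so E[T] = 100.2149.

100.215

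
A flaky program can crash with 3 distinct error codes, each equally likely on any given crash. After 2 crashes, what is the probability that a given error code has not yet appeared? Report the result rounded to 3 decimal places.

0.444

Each crash misses the fixed error code with probability (3-1)/3 = 2/3, independently.
P(still missing after 2) = (2/3)^2 = 0.4444.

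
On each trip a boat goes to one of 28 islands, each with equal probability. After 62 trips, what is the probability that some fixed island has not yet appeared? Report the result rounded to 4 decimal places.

Each trip misses the fixed island with probability (28-1)/28 = 27/28, independently.
P(still missing after 62) = (27/28)^62 = 0.10490.

0.1049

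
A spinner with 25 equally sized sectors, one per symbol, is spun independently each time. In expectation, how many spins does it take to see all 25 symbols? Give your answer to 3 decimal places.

Split into phases: going from k distinct to k+1 distinct takes on average 25/(25-k) spins.
E[T] = 25/25 + 25/24 + 25/23 + ... + 25/2 + 25/1 = 25·H_{25}.
H_{25} = 3.8160, so E[T] = 95.3990.

95.399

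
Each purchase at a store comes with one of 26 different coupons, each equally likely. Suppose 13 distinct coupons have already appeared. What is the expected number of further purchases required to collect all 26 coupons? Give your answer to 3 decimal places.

82.683

From k distinct to k+1 distinct takes on average 26/(26-k) purchases.
Sum over k = 13,...,25: E = 26/13 + 26/12 + 26/11 + ... + 26/2 + 26/1 = 82.6835.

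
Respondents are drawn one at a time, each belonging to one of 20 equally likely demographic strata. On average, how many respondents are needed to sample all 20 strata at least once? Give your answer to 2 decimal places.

The wait to go from k to k+1 distinct strata is geometric with mean 20/(20-k).
E[T] = 20/20 + 20/19 + 20/18 + ... + 20/2 + 20/1 = 20·H_{20}.
H_{20} = 3.598, so E[T] = 71.955.

71.95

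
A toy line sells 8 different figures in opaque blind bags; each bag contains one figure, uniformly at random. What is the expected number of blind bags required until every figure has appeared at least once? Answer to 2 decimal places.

After k distinct figures have appeared, the next blind bag gives a new one with probability (8-k)/8, so the expected wait for the (k+1)-th is 8/(8-k).
E[T] = 8/8 + 8/7 + 8/6 + ... + 8/2 + 8/1 = 8·H_{8}.
H_{8} = 2.718, so E[T] = 21.743.

21.74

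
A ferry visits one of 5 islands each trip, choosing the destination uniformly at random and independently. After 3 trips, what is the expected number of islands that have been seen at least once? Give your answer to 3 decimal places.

2.440

For each island, P(seen in 3 trips) = 1 - (4/5)^3 = 0.4880.
By linearity of expectation, E[distinct seen] = 5·(1 - (4/5)^3) = 2.4400.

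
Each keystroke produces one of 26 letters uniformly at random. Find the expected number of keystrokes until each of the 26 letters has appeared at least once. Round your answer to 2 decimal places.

Split into phases: going from k distinct to k+1 distinct takes on average 26/(26-k) keystrokes.
E[T] = 26/26 + 26/25 + 26/24 + ... + 26/2 + 26/1 = 26·H_{26}.
H_{26} = 3.854, so E[T] = 100.215.

100.21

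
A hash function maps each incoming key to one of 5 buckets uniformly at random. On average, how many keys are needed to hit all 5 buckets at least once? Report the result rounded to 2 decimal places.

11.42

Split into phases: going from k distinct to k+1 distinct takes on average 5/(5-k) keys.
E[T] = 5/5 + 5/4 + 5/3 + 5/2 + 5/1 = 5·H_{5}.
H_{5} = 2.283, so E[T] = 11.417.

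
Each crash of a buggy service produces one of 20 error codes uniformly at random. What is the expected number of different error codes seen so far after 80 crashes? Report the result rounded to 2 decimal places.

19.67

For each error code, P(seen in 80 crashes) = 1 - (19/20)^80 = 0.983.
By linearity of expectation, E[distinct seen] = 20·(1 - (19/20)^80) = 19.670.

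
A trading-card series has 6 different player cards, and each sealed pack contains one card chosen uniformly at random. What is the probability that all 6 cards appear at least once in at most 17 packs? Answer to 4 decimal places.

0.7446

Let A_i be the event that card i is missing after 17 packs. By inclusion–exclusion on the A_i,
P(all seen) = Σ_{j=0}^{6} (-1)^j C(6,j)((6-j)/6)^17
= 1.00000 - 0.27044 + 0.01522 - 0.00015 + 0.00000 - 0.00000 + 0.00000
= 0.74463.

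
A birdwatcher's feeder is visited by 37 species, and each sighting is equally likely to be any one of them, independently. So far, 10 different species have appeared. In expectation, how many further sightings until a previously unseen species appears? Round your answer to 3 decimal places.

1.370

Each sighting yields a new species with probability (37-10)/37 = 27/37, so the wait is geometric with mean 37/27.
E = 37/27 = 1.3704.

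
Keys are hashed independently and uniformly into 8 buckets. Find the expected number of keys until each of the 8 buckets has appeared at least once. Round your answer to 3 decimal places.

21.743

Split into phases: going from k distinct to k+1 distinct takes on average 8/(8-k) keys.
E[T] = 8/8 + 8/7 + 8/6 + ... + 8/2 + 8/1 = 8·H_{8}.
H_{8} = 2.7179, so E[T] = 21.7429.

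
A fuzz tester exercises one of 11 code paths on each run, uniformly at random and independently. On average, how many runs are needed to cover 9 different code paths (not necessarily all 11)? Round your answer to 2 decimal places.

16.72

With k distinct code paths already seen, the next new one arrives after an expected 11/(11-k) runs.
Sum over k = 0,...,8: E = 11/11 + 11/10 + 11/9 + ... + 11/4 + 11/3 = 16.719.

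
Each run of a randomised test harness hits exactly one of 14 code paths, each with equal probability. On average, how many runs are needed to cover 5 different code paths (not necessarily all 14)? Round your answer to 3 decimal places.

With k distinct code paths already seen, the next new one arrives after an expected 14/(14-k) runs.
Sum over k = 0,...,4: E = 14/14 + 14/13 + 14/12 + 14/11 + 14/10 = 5.9163.

5.916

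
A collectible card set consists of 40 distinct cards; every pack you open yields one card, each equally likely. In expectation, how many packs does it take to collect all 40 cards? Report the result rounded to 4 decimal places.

Split into phases: going from k distinct to k+1 distinct takes on average 40/(40-k) packs.
E[T] = 40/40 + 40/39 + 40/38 + ... + 40/2 + 40/1 = 40·H_{40}.
H_{40} = 4.27854, so E[T] = 171.14172.

171.1417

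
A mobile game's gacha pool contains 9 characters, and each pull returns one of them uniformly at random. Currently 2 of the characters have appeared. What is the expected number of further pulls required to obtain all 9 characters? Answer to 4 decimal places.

With k distinct characters already seen, the next new one takes an expected 9/(9-k) pulls.
Sum over k = 2,...,8: E = 9/7 + 9/6 + 9/5 + ... + 9/2 + 9/1 = 23.33571.

23.3357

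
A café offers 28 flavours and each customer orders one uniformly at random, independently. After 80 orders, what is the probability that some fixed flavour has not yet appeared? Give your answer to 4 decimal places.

0.0545

Each order misses the fixed flavour with probability (28-1)/28 = 27/28, independently.
P(still missing after 80) = (27/28)^80 = 0.05451.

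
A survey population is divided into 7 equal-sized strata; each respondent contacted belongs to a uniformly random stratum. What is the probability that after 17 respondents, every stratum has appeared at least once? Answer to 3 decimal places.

0.557

By inclusion–exclusion over which strata are missing,
P(all seen) = Σ_{j=0}^{7} (-1)^j C(7,j)((7-j)/7)^17
= 1.0000 - 0.5093 + 0.0689 - 0.0026 + 0.0000 - 0.0000 + 0.0000 - 0.0000
= 0.5570.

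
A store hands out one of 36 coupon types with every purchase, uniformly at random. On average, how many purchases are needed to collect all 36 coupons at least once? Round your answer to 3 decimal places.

150.284

After k distinct coupons have appeared, the next purchase gives a new one with probability (36-k)/36, so the expected wait for the (k+1)-th is 36/(36-k).
E[T] = 36/36 + 36/35 + 36/34 + ... + 36/2 + 36/1 = 36·H_{36}.
H_{36} = 4.1746, so E[T] = 150.2841.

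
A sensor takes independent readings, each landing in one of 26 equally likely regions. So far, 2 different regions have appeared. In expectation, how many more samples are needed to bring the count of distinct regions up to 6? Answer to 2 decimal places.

The wait to go from k to k+1 distinct regions is geometric with mean 26/(26-k).
Sum over k = 2,...,5: E = 26/24 + 26/23 + 26/22 + 26/21 = 4.634.

4.63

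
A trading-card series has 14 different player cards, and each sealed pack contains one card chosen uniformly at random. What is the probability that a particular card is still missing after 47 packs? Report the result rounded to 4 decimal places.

On each pack the fixed card fails to appear with probability 13/14.
P(still missing after 47) = (13/14)^47 = 0.03071.

0.0307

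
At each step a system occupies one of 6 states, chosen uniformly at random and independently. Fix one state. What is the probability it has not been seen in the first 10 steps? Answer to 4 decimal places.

On each step the fixed state fails to appear with probability 5/6.
P(still missing after 10) = (5/6)^10 = 0.16151.

0.1615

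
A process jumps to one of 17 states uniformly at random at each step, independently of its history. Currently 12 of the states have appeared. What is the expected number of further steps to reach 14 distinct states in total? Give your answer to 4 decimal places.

With k distinct states already seen, the next new one takes an expected 17/(17-k) steps.
Sum over k = 12,...,13: E = 17/5 + 17/4 = 7.65000.

7.6500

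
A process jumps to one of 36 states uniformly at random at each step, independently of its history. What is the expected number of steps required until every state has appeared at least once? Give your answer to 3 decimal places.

150.284

The wait to go from k to k+1 distinct states is geometric with mean 36/(36-k).
E[T] = 36/36 + 36/35 + 36/34 + ... + 36/2 + 36/1 = 36·H_{36}.
H_{36} = 4.1746, so E[T] = 150.2841.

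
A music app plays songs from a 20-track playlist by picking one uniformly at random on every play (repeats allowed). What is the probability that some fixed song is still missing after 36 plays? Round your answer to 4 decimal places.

0.1578

On each play the fixed song fails to appear with probability 19/20.
P(still missing after 36) = (19/20)^36 = 0.15778.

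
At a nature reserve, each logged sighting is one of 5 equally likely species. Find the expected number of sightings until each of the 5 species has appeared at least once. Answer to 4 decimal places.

11.4167

Split into phases: going from k distinct to k+1 distinct takes on average 5/(5-k) sightings.
E[T] = 5/5 + 5/4 + 5/3 + 5/2 + 5/1 = 5·H_{5}.
H_{5} = 2.28333, so E[T] = 11.41667.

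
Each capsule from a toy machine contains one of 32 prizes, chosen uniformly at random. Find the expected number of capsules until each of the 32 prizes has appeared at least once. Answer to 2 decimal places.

After k distinct prizes have appeared, the next capsule gives a new one with probability (32-k)/32, so the expected wait for the (k+1)-th is 32/(32-k).
E[T] = 32/32 + 32/31 + 32/30 + ... + 32/2 + 32/1 = 32·H_{32}.
H_{32} = 4.058, so E[T] = 129.872.

129.87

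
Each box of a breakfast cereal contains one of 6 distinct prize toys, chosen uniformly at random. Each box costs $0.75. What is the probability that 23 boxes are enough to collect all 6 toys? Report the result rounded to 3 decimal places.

0.911

By inclusion–exclusion over which toys are missing,
P(all seen) = Σ_{j=0}^{6} (-1)^j C(6,j)((6-j)/6)^23
= 1.0000 - 0.0906 + 0.0013 - 0.0000 + 0.0000 - 0.0000 + 0.0000
= 0.9108.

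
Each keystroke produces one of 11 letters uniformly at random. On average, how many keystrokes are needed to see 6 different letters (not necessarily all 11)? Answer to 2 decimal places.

8.10

With k distinct letters already seen, the next new one arrives after an expected 11/(11-k) keystrokes.
Sum over k = 0,...,5: E = 11/11 + 11/10 + 11/9 + 11/8 + 11/7 + 11/6 = 8.102.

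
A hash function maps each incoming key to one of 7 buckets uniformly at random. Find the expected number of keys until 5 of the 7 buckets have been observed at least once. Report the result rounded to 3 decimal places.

7.650

With k distinct buckets already seen, the next new one arrives after an expected 7/(7-k) keys.
Sum over k = 0,...,4: E = 7/7 + 7/6 + 7/5 + 7/4 + 7/3 = 7.6500.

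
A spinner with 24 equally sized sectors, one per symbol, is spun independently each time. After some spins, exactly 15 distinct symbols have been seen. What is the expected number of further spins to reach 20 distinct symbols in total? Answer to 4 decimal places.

17.8952

The wait to go from k to k+1 distinct symbols is geometric with mean 24/(24-k).
Sum over k = 15,...,19: E = 24/9 + 24/8 + 24/7 + 24/6 + 24/5 = 17.89524.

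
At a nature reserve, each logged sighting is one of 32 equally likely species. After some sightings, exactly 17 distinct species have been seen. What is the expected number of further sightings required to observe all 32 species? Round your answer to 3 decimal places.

From k distinct to k+1 distinct takes on average 32/(32-k) sightings.
Sum over k = 17,...,31: E = 32/15 + 32/14 + 32/13 + ... + 32/2 + 32/1 = 106.1833.

106.183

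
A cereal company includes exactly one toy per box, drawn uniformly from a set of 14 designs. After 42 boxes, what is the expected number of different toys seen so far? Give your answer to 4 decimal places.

13.3772

For each toy, P(seen in 42 boxes) = 1 - (13/14)^42 = 0.95551.
By linearity of expectation, E[distinct seen] = 14·(1 - (13/14)^42) = 13.37717.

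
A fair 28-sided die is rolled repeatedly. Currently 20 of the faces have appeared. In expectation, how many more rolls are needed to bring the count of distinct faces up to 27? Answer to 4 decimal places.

With k distinct faces already seen, the next new one takes an expected 28/(28-k) rolls.
Sum over k = 20,...,26: E = 28/8 + 28/7 + 28/6 + ... + 28/3 + 28/2 = 48.10000.

48.1000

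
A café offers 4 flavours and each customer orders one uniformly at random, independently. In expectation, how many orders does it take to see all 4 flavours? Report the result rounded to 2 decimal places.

After k distinct flavours have appeared, the next order gives a new one with probability (4-k)/4, so the expected wait for the (k+1)-th is 4/(4-k).
E[T] = 4/4 + 4/3 + 4/2 + 4/1 = 4·H_{4}.
H_{4} = 2.083, so E[T] = 8.333.

8.33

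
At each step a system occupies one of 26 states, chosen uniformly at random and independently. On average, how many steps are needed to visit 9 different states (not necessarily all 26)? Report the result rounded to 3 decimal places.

Going from k to k+1 distinct takes a geometric number of steps with mean 26/(26-k).
Sum over k = 0,...,8: E = 26/26 + 26/25 + 26/24 + ... + 26/19 + 26/18 = 10.7865.

10.787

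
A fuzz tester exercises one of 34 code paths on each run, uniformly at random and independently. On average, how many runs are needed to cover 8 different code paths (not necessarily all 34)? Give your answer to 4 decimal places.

8.9689

Going from k to k+1 distinct takes a geometric number of runs with mean 34/(34-k).
Sum over k = 0,...,7: E = 34/34 + 34/33 + 34/32 + ... + 34/28 + 34/27 = 8.96887.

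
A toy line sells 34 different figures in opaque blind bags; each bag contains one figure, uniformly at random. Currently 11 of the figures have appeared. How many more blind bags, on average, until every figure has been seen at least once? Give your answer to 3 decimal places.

126.966

With k distinct figures already seen, the next new one takes an expected 34/(34-k) blind bags.
Sum over k = 11,...,33: E = 34/23 + 34/22 + 34/21 + ... + 34/2 + 34/1 = 126.9659.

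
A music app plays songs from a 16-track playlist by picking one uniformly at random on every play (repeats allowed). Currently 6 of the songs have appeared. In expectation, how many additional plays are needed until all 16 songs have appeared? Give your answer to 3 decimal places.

46.863

The wait to go from k to k+1 distinct songs is geometric with mean 16/(16-k).
Sum over k = 6,...,15: E = 16/10 + 16/9 + 16/8 + ... + 16/2 + 16/1 = 46.8635.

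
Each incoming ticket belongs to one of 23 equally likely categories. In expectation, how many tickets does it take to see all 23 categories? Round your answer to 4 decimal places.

85.8887

Split into phases: going from k distinct to k+1 distinct takes on average 23/(23-k) tickets.
E[T] = 23/23 + 23/22 + 23/21 + ... + 23/2 + 23/1 = 23·H_{23}.
H_{23} = 3.73429, so E[T] = 85.88870.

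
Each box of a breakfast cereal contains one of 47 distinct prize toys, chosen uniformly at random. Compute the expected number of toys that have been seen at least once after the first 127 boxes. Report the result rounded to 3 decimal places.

43.939

For each toy, P(seen in 127 boxes) = 1 - (46/47)^127 = 0.9349.
By linearity of expectation, E[distinct seen] = 47·(1 - (46/47)^127) = 43.9386.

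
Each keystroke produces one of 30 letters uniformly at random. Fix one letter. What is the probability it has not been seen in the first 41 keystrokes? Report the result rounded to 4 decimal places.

Each keystroke misses the fixed letter with probability (30-1)/30 = 29/30, independently.
P(still missing after 41) = (29/30)^41 = 0.24908.

0.2491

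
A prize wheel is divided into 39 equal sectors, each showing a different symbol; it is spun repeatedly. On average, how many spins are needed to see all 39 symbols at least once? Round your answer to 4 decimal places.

After k distinct symbols have appeared, the next spin gives a new one with probability (39-k)/39, so the expected wait for the (k+1)-th is 39/(39-k).
E[T] = 39/39 + 39/38 + 39/37 + ... + 39/2 + 39/1 = 39·H_{39}.
H_{39} = 4.25354, so E[T] = 165.88818.

165.8882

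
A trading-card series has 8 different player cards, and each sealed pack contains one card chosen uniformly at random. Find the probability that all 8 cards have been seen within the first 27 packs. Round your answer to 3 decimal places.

Let A_i be the event that card i is missing after 27 packs. By inclusion–exclusion on the A_i,
P(all seen) = Σ_{j=0}^{8} (-1)^j C(8,j)((8-j)/8)^27
= 1.0000 - 0.2174 + 0.0119 - 0.0002 + 0.0000 - 0.0000 + 0.0000 - 0.0000 + 0.0000
= 0.7943.

0.794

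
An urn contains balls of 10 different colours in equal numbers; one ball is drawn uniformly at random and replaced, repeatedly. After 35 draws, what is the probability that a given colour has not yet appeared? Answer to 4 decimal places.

0.0250

On each draw the fixed colour fails to appear with probability 9/10.
P(still missing after 35) = (9/10)^35 = 0.02503.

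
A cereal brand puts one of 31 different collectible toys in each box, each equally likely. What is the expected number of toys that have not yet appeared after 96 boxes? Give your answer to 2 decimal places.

1.33

For each toy, P(unseen after 96) = (30/31)^96 = 0.043.
By linearity of expectation, E[unseen] = 31·(30/31)^96 = 1.331.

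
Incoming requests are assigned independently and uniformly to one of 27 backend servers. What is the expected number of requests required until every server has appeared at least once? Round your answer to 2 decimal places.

105.07

The wait to go from k to k+1 distinct servers is geometric with mean 27/(27-k).
E[T] = 27/27 + 27/26 + 27/25 + ... + 27/2 + 27/1 = 27·H_{27}.
H_{27} = 3.891, so E[T] = 105.069.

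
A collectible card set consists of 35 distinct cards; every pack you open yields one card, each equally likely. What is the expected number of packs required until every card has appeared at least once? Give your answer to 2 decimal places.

Split into phases: going from k distinct to k+1 distinct takes on average 35/(35-k) packs.
E[T] = 35/35 + 35/34 + 35/33 + ... + 35/2 + 35/1 = 35·H_{35}.
H_{35} = 4.147, so E[T] = 145.137.

145.14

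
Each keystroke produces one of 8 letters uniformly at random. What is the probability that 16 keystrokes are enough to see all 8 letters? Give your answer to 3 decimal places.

By inclusion–exclusion over which letters are missing,
P(all seen) = Σ_{j=0}^{8} (-1)^j C(8,j)((8-j)/8)^16
= 1.0000 - 0.9445 + 0.2806 - 0.0304 + 0.0011 - 0.0000 + 0.0000 - 0.0000 + 0.0000
= 0.3068.

0.307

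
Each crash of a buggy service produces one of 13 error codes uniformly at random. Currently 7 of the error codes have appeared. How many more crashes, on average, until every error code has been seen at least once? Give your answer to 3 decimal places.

31.850

From k distinct to k+1 distinct takes on average 13/(13-k) crashes.
Sum over k = 7,...,12: E = 13/6 + 13/5 + 13/4 + 13/3 + 13/2 + 13/1 = 31.8500.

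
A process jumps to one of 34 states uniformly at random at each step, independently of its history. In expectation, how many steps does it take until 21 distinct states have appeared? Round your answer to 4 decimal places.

Going from k to k+1 distinct takes a geometric number of steps with mean 34/(34-k).
Sum over k = 0,...,20: E = 34/34 + 34/33 + 34/32 + ... + 34/15 + 34/14 = 31.89459.

31.8946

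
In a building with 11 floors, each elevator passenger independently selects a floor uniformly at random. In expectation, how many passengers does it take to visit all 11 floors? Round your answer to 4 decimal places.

33.2187

After k distinct floors have appeared, the next passenger gives a new one with probability (11-k)/11, so the expected wait for the (k+1)-th is 11/(11-k).
E[T] = 11/11 + 11/10 + 11/9 + ... + 11/2 + 11/1 = 11·H_{11}.
H_{11} = 3.01988, so E[T] = 33.21865.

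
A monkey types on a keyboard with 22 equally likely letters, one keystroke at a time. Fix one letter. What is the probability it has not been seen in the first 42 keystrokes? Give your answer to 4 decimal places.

Each keystroke misses the fixed letter with probability (22-1)/22 = 21/22, independently.
P(still missing after 42) = (21/22)^42 = 0.14173.

0.1417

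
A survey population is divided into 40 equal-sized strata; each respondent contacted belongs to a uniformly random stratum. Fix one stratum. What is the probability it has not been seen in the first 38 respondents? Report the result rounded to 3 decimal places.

0.382

Each respondent misses the fixed stratum with probability (40-1)/40 = 39/40, independently.
P(still missing after 38) = (39/40)^38 = 0.3821.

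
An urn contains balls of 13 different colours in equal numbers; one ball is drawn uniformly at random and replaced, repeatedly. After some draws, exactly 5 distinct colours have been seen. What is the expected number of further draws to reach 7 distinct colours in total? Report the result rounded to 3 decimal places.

3.482

From k distinct to k+1 distinct takes on average 13/(13-k) draws.
Sum over k = 5,...,6: E = 13/8 + 13/7 = 3.4821.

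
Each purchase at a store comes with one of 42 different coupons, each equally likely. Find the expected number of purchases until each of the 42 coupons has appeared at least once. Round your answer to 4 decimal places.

After k distinct coupons have appeared, the next purchase gives a new one with probability (42-k)/42, so the expected wait for the (k+1)-th is 42/(42-k).
E[T] = 42/42 + 42/41 + 42/40 + ... + 42/2 + 42/1 = 42·H_{42}.
H_{42} = 4.32674, so E[T] = 181.72320.

181.7232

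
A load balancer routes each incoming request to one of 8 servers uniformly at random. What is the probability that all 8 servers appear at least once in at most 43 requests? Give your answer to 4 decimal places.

0.9744

By inclusion–exclusion over which servers are missing,
P(all seen) = Σ_{j=0}^{8} (-1)^j C(8,j)((8-j)/8)^43
= 1.00000 - 0.02567 + 0.00012 - 0.00000 + 0.00000 - 0.00000 + 0.00000 - 0.00000 + 0.00000
= 0.97445.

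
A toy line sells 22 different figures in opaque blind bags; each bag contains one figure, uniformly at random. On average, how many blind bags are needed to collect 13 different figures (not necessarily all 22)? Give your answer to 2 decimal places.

18.96

Going from k to k+1 distinct takes a geometric number of blind bags with mean 22/(22-k).
Sum over k = 0,...,12: E = 22/22 + 22/21 + 22/20 + ... + 22/11 + 22/10 = 18.961.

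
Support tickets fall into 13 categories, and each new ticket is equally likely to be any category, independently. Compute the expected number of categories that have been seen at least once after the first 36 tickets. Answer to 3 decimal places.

12.271

For each category, P(seen in 36 tickets) = 1 - (12/13)^36 = 0.9440.
By linearity of expectation, E[distinct seen] = 13·(1 - (12/13)^36) = 12.2714.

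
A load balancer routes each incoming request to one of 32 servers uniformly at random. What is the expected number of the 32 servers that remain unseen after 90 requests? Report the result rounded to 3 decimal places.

1.837

For each server, P(unseen after 90) = (31/32)^90 = 0.0574.
By linearity of expectation, E[unseen] = 32·(31/32)^90 = 1.8374.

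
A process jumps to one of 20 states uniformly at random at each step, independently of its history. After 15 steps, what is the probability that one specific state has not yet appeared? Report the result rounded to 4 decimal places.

0.4633

Each step misses the fixed state with probability (20-1)/20 = 19/20, independently.
P(still missing after 15) = (19/20)^15 = 0.46329.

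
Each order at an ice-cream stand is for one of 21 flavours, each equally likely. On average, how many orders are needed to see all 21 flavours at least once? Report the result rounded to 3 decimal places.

76.553

After k distinct flavours have appeared, the next order gives a new one with probability (21-k)/21, so the expected wait for the (k+1)-th is 21/(21-k).
E[T] = 21/21 + 21/20 + 21/19 + ... + 21/2 + 21/1 = 21·H_{21}.
H_{21} = 3.6454, so E[T] = 76.5525.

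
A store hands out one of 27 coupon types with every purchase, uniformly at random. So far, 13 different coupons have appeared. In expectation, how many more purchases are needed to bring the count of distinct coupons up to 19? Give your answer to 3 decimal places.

With k distinct coupons already seen, the next new one takes an expected 27/(27-k) purchases.
Sum over k = 13,...,18: E = 27/14 + 27/13 + 27/12 + 27/11 + 27/10 + 27/9 = 14.4100.

14.410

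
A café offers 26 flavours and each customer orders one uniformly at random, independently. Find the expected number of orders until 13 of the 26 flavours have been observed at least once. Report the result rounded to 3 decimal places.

Going from k to k+1 distinct takes a geometric number of orders with mean 26/(26-k).
Sum over k = 0,...,12: E = 26/26 + 26/25 + 26/24 + ... + 26/15 + 26/14 = 17.5314.

17.531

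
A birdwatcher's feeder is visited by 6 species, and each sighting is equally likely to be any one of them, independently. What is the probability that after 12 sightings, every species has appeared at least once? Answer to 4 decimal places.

0.4378

By inclusion–exclusion over which species are missing,
P(all seen) = Σ_{j=0}^{6} (-1)^j C(6,j)((6-j)/6)^12
= 1.00000 - 0.67294 + 0.11561 - 0.00488 + 0.00003 - 0.00000 + 0.00000
= 0.43782.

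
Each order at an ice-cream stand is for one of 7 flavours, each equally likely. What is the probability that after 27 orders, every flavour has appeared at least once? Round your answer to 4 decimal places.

0.8933

Let A_i be the event that flavour i is missing after 27 orders. By inclusion–exclusion on the A_i,
P(all seen) = Σ_{j=0}^{7} (-1)^j C(7,j)((7-j)/7)^27
= 1.00000 - 0.10903 + 0.00238 - 0.00001 + 0.00000 - 0.00000 + 0.00000 - 0.00000
= 0.89334.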